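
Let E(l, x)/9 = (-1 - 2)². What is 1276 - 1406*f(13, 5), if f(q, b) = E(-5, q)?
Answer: -112610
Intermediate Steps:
E(l, x) = 81 (E(l, x) = 9*(-1 - 2)² = 9*(-3)² = 9*9 = 81)
f(q, b) = 81
1276 - 1406*f(13, 5) = 1276 - 1406*81 = 1276 - 113886 = -112610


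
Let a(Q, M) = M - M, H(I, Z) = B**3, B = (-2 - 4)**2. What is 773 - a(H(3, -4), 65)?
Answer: 773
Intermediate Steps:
B = 36 (B = (-6)**2 = 36)
H(I, Z) = 46656 (H(I, Z) = 36**3 = 46656)
a(Q, M) = 0
773 - a(H(3, -4), 65) = 773 - 1*0 = 773 + 0 = 773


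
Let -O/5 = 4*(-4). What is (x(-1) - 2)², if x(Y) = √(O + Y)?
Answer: (2 - √79)² ≈ 47.447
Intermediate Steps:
O = 80 (O = -20*(-4) = -5*(-16) = 80)
x(Y) = √(80 + Y)
(x(-1) - 2)² = (√(80 - 1) - 2)² = (√79 - 2)² = (-2 + √79)²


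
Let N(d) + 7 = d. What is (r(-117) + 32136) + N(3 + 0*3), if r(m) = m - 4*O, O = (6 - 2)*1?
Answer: 31999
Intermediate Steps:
N(d) = -7 + d
O = 4 (O = 4*1 = 4)
r(m) = -16 + m (r(m) = m - 4*4 = m - 16 = -16 + m)
(r(-117) + 32136) + N(3 + 0*3) = ((-16 - 117) + 32136) + (-7 + (3 + 0*3)) = (-133 + 32136) + (-7 + (3 + 0)) = 32003 + (-7 + 3) = 32003 - 4 = 31999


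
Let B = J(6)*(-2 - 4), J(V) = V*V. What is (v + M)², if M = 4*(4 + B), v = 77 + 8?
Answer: 582169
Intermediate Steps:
J(V) = V²
B = -216 (B = 6²*(-2 - 4) = 36*(-6) = -216)
v = 85
M = -848 (M = 4*(4 - 216) = 4*(-212) = -848)
(v + M)² = (85 - 848)² = (-763)² = 582169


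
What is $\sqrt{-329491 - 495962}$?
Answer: $3 i \sqrt{91717} \approx 908.54 i$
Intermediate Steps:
$\sqrt{-329491 - 495962} = \sqrt{-825453} = 3 i \sqrt{91717}$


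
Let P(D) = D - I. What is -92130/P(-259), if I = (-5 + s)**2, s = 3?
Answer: 92130/263 ≈ 350.30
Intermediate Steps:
I = 4 (I = (-5 + 3)**2 = (-2)**2 = 4)
P(D) = -4 + D (P(D) = D - 1*4 = D - 4 = -4 + D)
-92130/P(-259) = -92130/(-4 - 259) = -92130/(-263) = -92130*(-1/263) = 92130/263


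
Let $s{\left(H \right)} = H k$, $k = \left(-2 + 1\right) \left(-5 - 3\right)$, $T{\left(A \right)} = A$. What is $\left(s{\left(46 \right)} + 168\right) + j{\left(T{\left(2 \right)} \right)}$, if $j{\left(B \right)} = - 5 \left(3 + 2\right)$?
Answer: $511$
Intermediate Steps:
$j{\left(B \right)} = -25$ ($j{\left(B \right)} = \left(-5\right) 5 = -25$)
$k = 8$ ($k = \left(-1\right) \left(-8\right) = 8$)
$s{\left(H \right)} = 8 H$ ($s{\left(H \right)} = H 8 = 8 H$)
$\left(s{\left(46 \right)} + 168\right) + j{\left(T{\left(2 \right)} \right)} = \left(8 \cdot 46 + 168\right) - 25 = \left(368 + 168\right) - 25 = 536 - 25 = 511$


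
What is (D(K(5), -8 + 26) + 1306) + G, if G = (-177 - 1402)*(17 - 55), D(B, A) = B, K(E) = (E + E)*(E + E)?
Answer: 61408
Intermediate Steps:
K(E) = 4*E**2 (K(E) = (2*E)*(2*E) = 4*E**2)
G = 60002 (G = -1579*(-38) = 60002)
(D(K(5), -8 + 26) + 1306) + G = (4*5**2 + 1306) + 60002 = (4*25 + 1306) + 60002 = (100 + 1306) + 60002 = 1406 + 60002 = 61408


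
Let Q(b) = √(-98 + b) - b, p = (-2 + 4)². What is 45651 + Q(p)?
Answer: 45647 + I*√94 ≈ 45647.0 + 9.6954*I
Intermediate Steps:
p = 4 (p = 2² = 4)
45651 + Q(p) = 45651 + (√(-98 + 4) - 1*4) = 45651 + (√(-94) - 4) = 45651 + (I*√94 - 4) = 45651 + (-4 + I*√94) = 45647 + I*√94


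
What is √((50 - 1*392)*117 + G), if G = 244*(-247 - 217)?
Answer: I*√153230 ≈ 391.45*I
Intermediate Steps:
G = -113216 (G = 244*(-464) = -113216)
√((50 - 1*392)*117 + G) = √((50 - 1*392)*117 - 113216) = √((50 - 392)*117 - 113216) = √(-342*117 - 113216) = √(-40014 - 113216) = √(-153230) = I*√153230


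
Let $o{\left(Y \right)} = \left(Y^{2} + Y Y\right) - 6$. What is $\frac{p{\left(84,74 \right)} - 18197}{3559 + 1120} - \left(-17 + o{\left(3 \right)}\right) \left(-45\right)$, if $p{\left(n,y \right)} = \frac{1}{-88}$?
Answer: $- \frac{94245537}{411752} \approx -228.89$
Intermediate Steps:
$p{\left(n,y \right)} = - \frac{1}{88}$
$o{\left(Y \right)} = -6 + 2 Y^{2}$ ($o{\left(Y \right)} = \left(Y^{2} + Y^{2}\right) - 6 = 2 Y^{2} - 6 = -6 + 2 Y^{2}$)
$\frac{p{\left(84,74 \right)} - 18197}{3559 + 1120} - \left(-17 + o{\left(3 \right)}\right) \left(-45\right) = \frac{- \frac{1}{88} - 18197}{3559 + 1120} - \left(-17 - \left(6 - 2 \cdot 3^{2}\right)\right) \left(-45\right) = - \frac{1601337}{88 \cdot 4679} - \left(-17 + \left(-6 + 2 \cdot 9\right)\right) \left(-45\right) = \left(- \frac{1601337}{88}\right) \frac{1}{4679} - \left(-17 + \left(-6 + 18\right)\right) \left(-45\right) = - \frac{1601337}{411752} - \left(-17 + 12\right) \left(-45\right) = - \frac{1601337}{411752} - \left(-5\right) \left(-45\right) = - \frac{1601337}{411752} - 225 = - \frac{94245537}{411752}$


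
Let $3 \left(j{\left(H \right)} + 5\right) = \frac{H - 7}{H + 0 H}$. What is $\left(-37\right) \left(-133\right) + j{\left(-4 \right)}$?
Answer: $\frac{59003}{12} \approx 4916.9$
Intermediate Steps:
$j{\left(H \right)} = -5 + \frac{-7 + H}{3 H}$ ($j{\left(H \right)} = -5 + \frac{\left(H - 7\right) \frac{1}{H + 0 H}}{3} = -5 + \frac{\left(-7 + H\right) \frac{1}{H + 0}}{3} = -5 + \frac{\left(-7 + H\right) \frac{1}{H}}{3} = -5 + \frac{\frac{1}{H} \left(-7 + H\right)}{3} = -5 + \frac{-7 + H}{3 H}$)
$\left(-37\right) \left(-133\right) + j{\left(-4 \right)} = \left(-37\right) \left(-133\right) + \frac{7 \left(-1 - -8\right)}{3 \left(-4\right)} = 4921 + \frac{7}{3} \left(- \frac{1}{4}\right) \left(-1 + 8\right) = 4921 + \frac{7}{3} \left(- \frac{1}{4}\right) 7 = 4921 - \frac{49}{12} = \frac{59003}{12}$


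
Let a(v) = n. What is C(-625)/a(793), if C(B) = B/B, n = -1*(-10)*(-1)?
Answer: -⅒ ≈ -0.10000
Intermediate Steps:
n = -10 (n = 10*(-1) = -10)
C(B) = 1
a(v) = -10
C(-625)/a(793) = 1/(-10) = 1*(-⅒) = -⅒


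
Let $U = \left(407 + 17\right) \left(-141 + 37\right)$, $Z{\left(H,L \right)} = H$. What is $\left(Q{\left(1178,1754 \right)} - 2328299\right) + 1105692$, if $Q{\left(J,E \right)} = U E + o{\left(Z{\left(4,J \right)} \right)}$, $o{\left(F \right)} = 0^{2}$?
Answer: $-78566991$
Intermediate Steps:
$o{\left(F \right)} = 0$
$U = -44096$ ($U = 424 \left(-104\right) = -44096$)
$Q{\left(J,E \right)} = - 44096 E$ ($Q{\left(J,E \right)} = - 44096 E + 0 = - 44096 E$)
$\left(Q{\left(1178,1754 \right)} - 2328299\right) + 1105692 = \left(\left(-44096\right) 1754 - 2328299\right) + 1105692 = \left(-77344384 - 2328299\right) + 1105692 = -79672683 + 1105692 = -78566991$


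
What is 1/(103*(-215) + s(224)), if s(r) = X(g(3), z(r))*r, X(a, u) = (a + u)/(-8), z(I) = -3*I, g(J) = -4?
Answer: -1/3217 ≈ -0.00031085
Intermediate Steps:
X(a, u) = -a/8 - u/8 (X(a, u) = (a + u)*(-⅛) = -a/8 - u/8)
s(r) = r*(½ + 3*r/8) (s(r) = (-⅛*(-4) - (-3)*r/8)*r = (½ + 3*r/8)*r = r*(½ + 3*r/8))
1/(103*(-215) + s(224)) = 1/(103*(-215) + (⅛)*224*(4 + 3*224)) = 1/(-22145 + (⅛)*224*(4 + 672)) = 1/(-22145 + (⅛)*224*676) = 1/(-22145 + 18928) = 1/(-3217) = -1/3217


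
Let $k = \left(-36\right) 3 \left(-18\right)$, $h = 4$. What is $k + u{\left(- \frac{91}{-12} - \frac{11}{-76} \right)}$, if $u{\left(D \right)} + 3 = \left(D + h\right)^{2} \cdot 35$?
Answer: $\frac{87790151}{12996} \approx 6755.2$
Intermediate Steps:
$k = 1944$ ($k = \left(-108\right) \left(-18\right) = 1944$)
$u{\left(D \right)} = -3 + 35 \left(4 + D\right)^{2}$ ($u{\left(D \right)} = -3 + \left(D + 4\right)^{2} \cdot 35 = -3 + \left(4 + D\right)^{2} \cdot 35 = -3 + 35 \left(4 + D\right)^{2}$)
$k + u{\left(- \frac{91}{-12} - \frac{11}{-76} \right)} = 1944 - \left(3 - 35 \left(4 - \left(- \frac{91}{12} - \frac{11}{76}\right)\right)^{2}\right) = 1944 - \left(3 - 35 \left(4 - - \frac{881}{114}\right)^{2}\right) = 1944 - \left(3 - 35 \left(4 + \left(\frac{91}{12} + \frac{11}{76}\right)\right)^{2}\right) = 1944 - \left(3 - 35 \left(4 + \frac{881}{114}\right)^{2}\right) = 1944 - \left(3 - 35 \left(\frac{1337}{114}\right)^{2}\right) = 1944 + \left(-3 + 35 \cdot \frac{1787569}{12996}\right) = 1944 + \left(-3 + \frac{62564915}{12996}\right) = 1944 + \frac{62525927}{12996} = \frac{87790151}{12996}$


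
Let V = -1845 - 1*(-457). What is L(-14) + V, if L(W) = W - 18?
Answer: -1420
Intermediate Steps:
L(W) = -18 + W
V = -1388 (V = -1845 + 457 = -1388)
L(-14) + V = (-18 - 14) - 1388 = -32 - 1388 = -1420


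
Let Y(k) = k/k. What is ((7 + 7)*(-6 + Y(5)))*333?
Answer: -23310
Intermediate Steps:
Y(k) = 1
((7 + 7)*(-6 + Y(5)))*333 = ((7 + 7)*(-6 + 1))*333 = (14*(-5))*333 = -70*333 = -23310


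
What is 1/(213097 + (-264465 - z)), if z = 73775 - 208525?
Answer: 1/83382 ≈ 1.1993e-5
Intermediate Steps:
z = -134750
1/(213097 + (-264465 - z)) = 1/(213097 + (-264465 - 1*(-134750))) = 1/(213097 + (-264465 + 134750)) = 1/(213097 - 129715) = 1/83382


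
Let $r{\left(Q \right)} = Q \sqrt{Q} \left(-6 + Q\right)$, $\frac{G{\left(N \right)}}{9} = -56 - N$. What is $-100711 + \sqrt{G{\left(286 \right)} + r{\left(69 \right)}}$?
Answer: $-100711 + 3 \sqrt{-342 + 483 \sqrt{69}} \approx -1.0053 \cdot 10^{5}$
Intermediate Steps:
$G{\left(N \right)} = -504 - 9 N$ ($G{\left(N \right)} = 9 \left(-56 - N\right) = -504 - 9 N$)
$r{\left(Q \right)} = Q^{\frac{3}{2}} \left(-6 + Q\right)$
$-100711 + \sqrt{G{\left(286 \right)} + r{\left(69 \right)}} = -100711 + \sqrt{\left(-504 - 2574\right) + 69^{\frac{3}{2}} \left(-6 + 69\right)} = -100711 + \sqrt{\left(-504 - 2574\right) + 69 \sqrt{69} \cdot 63} = -100711 + \sqrt{-3078 + 4347 \sqrt{69}}$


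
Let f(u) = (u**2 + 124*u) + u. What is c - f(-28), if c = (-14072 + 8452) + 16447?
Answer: 13543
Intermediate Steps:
f(u) = u**2 + 125*u
c = 10827 (c = -5620 + 16447 = 10827)
c - f(-28) = 10827 - (-28)*(125 - 28) = 10827 - (-28)*97 = 10827 - 1*(-2716) = 10827 + 2716 = 13543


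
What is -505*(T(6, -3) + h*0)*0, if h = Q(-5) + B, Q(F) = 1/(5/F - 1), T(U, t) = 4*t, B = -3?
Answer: 0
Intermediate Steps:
Q(F) = 1/(-1 + 5/F)
h = -7/2 (h = -1*(-5)/(-5 - 5) - 3 = -1*(-5)/(-10) - 3 = -1*(-5)*(-⅒) - 3 = -½ - 3 = -7/2 ≈ -3.5000)
-505*(T(6, -3) + h*0)*0 = -505*(4*(-3) - 7/2*0)*0 = -505*(-12 + 0)*0 = -(-6060)*0 = -505*0 = 0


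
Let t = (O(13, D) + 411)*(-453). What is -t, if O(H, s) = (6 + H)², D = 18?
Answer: 349716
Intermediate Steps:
t = -349716 (t = ((6 + 13)² + 411)*(-453) = (19² + 411)*(-453) = (361 + 411)*(-453) = 772*(-453) = -349716)
-t = -1*(-349716) = 349716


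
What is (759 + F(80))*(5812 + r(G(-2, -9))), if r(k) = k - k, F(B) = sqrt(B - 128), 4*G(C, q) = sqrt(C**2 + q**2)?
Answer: 4411308 + 23248*I*sqrt(3) ≈ 4.4113e+6 + 40267.0*I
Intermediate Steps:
G(C, q) = sqrt(C**2 + q**2)/4
F(B) = sqrt(-128 + B)
r(k) = 0
(759 + F(80))*(5812 + r(G(-2, -9))) = (759 + sqrt(-128 + 80))*(5812 + 0) = (759 + sqrt(-48))*5812 = (759 + 4*I*sqrt(3))*5812 = 4411308 + 23248*I*sqrt(3)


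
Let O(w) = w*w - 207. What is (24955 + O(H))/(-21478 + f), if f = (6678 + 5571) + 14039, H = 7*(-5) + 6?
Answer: 25589/4810 ≈ 5.3200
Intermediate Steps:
H = -29 (H = -35 + 6 = -29)
f = 26288 (f = 12249 + 14039 = 26288)
O(w) = -207 + w² (O(w) = w² - 207 = -207 + w²)
(24955 + O(H))/(-21478 + f) = (24955 + (-207 + (-29)²))/(-21478 + 26288) = (24955 + (-207 + 841))/4810 = (24955 + 634)*(1/4810) = 25589*(1/4810) = 25589/4810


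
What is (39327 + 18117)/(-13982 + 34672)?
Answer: 28722/10345 ≈ 2.7764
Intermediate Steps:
(39327 + 18117)/(-13982 + 34672) = 57444/20690 = 57444*(1/20690) = 28722/10345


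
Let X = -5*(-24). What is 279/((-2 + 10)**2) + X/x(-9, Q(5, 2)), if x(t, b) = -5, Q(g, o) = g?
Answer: -1257/64 ≈ -19.641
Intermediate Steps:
X = 120
279/((-2 + 10)**2) + X/x(-9, Q(5, 2)) = 279/((-2 + 10)**2) + 120/(-5) = 279/(8**2) + 120*(-1/5) = 279/64 - 24 = -1257/64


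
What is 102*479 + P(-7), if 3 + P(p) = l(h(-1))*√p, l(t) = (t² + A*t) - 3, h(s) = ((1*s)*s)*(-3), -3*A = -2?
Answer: 48855 + 4*I*√7 ≈ 48855.0 + 10.583*I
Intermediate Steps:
A = ⅔ (A = -⅓*(-2) = ⅔ ≈ 0.66667)
h(s) = -3*s² (h(s) = (s*s)*(-3) = s²*(-3) = -3*s²)
l(t) = -3 + t² + 2*t/3 (l(t) = (t² + 2*t/3) - 3 = -3 + t² + 2*t/3)
P(p) = -3 + 4*√p (P(p) = -3 + (-3 + (-3*(-1)²)² + 2*(-3*(-1)²)/3)*√p = -3 + (-3 + (-3*1)² + 2*(-3*1)/3)*√p = -3 + (-3 + (-3)² + (⅔)*(-3))*√p = -3 + (-3 + 9 - 2)*√p = -3 + 4*√p)
102*479 + P(-7) = 102*479 + (-3 + 4*√(-7)) = 48858 + (-3 + 4*(I*√7)) = 48858 + (-3 + 4*I*√7) = 48855 + 4*I*√7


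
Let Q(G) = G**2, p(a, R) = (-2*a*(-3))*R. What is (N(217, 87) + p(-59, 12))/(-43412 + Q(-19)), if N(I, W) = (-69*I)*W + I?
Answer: 1306682/43051 ≈ 30.352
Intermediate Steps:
N(I, W) = I - 69*I*W (N(I, W) = -69*I*W + I = I - 69*I*W)
p(a, R) = 6*R*a (p(a, R) = (6*a)*R = 6*R*a)
(N(217, 87) + p(-59, 12))/(-43412 + Q(-19)) = (217*(1 - 69*87) + 6*12*(-59))/(-43412 + (-19)**2) = (217*(1 - 6003) - 4248)/(-43412 + 361) = (217*(-6002) - 4248)/(-43051) = (-1302434 - 4248)*(-1/43051) = -1306682*(-1/43051) = 1306682/43051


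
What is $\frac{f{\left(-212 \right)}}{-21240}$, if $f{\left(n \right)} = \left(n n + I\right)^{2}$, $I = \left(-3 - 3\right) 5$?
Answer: $- \frac{504316849}{5310} \approx -94975.0$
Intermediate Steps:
$I = -30$ ($I = \left(-6\right) 5 = -30$)
$f{\left(n \right)} = \left(-30 + n^{2}\right)^{2}$ ($f{\left(n \right)} = \left(n n - 30\right)^{2} = \left(n^{2} - 30\right)^{2} = \left(-30 + n^{2}\right)^{2}$)
$\frac{f{\left(-212 \right)}}{-21240} = \frac{\left(-30 + \left(-212\right)^{2}\right)^{2}}{-21240} = \left(-30 + 44944\right)^{2} \left(- \frac{1}{21240}\right) = 44914^{2} \left(- \frac{1}{21240}\right) = 2017267396 \left(- \frac{1}{21240}\right) = - \frac{504316849}{5310}$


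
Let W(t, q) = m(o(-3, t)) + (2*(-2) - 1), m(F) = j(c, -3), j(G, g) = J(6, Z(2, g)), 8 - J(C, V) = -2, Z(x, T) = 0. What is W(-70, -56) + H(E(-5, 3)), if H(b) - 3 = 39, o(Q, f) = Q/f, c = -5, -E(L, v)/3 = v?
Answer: 47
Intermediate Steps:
E(L, v) = -3*v
J(C, V) = 10 (J(C, V) = 8 - 1*(-2) = 8 + 2 = 10)
j(G, g) = 10
m(F) = 10
H(b) = 42 (H(b) = 3 + 39 = 42)
W(t, q) = 5 (W(t, q) = 10 + (2*(-2) - 1) = 10 + (-4 - 1) = 10 - 5 = 5)
W(-70, -56) + H(E(-5, 3)) = 5 + 42 = 47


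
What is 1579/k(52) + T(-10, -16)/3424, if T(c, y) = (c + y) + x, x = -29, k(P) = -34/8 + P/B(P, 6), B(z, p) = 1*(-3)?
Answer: -64892197/886816 ≈ -73.174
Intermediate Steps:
B(z, p) = -3
k(P) = -17/4 - P/3 (k(P) = -34/8 + P/(-3) = -34*1/8 + P*(-1/3) = -17/4 - P/3)
T(c, y) = -29 + c + y (T(c, y) = (c + y) - 29 = -29 + c + y)
1579/k(52) + T(-10, -16)/3424 = 1579/(-17/4 - 1/3*52) + (-29 - 10 - 16)/3424 = 1579/(-17/4 - 52/3) - 55*1/3424 = 1579/(-259/12) - 55/3424 = 1579*(-12/259) - 55/3424 = -18948/259 - 55/3424 = -64892197/886816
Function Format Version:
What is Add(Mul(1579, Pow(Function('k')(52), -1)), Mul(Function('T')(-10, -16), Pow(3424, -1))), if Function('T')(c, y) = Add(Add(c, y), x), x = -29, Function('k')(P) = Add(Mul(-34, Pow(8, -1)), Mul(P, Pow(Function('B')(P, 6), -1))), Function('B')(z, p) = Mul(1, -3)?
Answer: Rational(-64892197, 886816) ≈ -73.174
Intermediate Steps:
Function('B')(z, p) = -3
Function('k')(P) = Add(Rational(-17, 4), Mul(Rational(-1, 3), P)) (Function('k')(P) = Add(Mul(-34, Pow(8, -1)), Mul(P, Pow(-3, -1))) = Add(Mul(-34, Rational(1, 8)), Mul(P, Rational(-1, 3))) = Add(Rational(-17, 4), Mul(Rational(-1, 3), P)))
Function('T')(c, y) = Add(-29, c, y) (Function('T')(c, y) = Add(Add(c, y), -29) = Add(-29, c, y))
Add(Mul(1579, Pow(Function('k')(52), -1)), Mul(Function('T')(-10, -16), Pow(3424, -1))) = Add(Mul(1579, Pow(Add(Rational(-17, 4), Mul(Rational(-1, 3), 52)), -1)), Mul(Add(-29, -10, -16), Pow(3424, -1))) = Add(Mul(1579, Pow(Add(Rational(-17, 4), Rational(-52, 3)), -1)), Mul(-55, Rational(1, 3424))) = Add(Mul(1579, Pow(Rational(-259, 12), -1)), Rational(-55, 3424)) = Add(Mul(1579, Rational(-12, 259)), Rational(-55, 3424)) = Add(Rational(-18948, 259), Rational(-55, 3424)) = Rational(-64892197, 886816)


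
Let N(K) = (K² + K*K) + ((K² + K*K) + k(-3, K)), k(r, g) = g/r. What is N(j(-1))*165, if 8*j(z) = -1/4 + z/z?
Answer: 165/256 ≈ 0.64453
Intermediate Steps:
j(z) = 3/32 (j(z) = (-1/4 + z/z)/8 = (-1*¼ + 1)/8 = (-¼ + 1)/8 = (⅛)*(¾) = 3/32)
N(K) = 4*K² - K/3 (N(K) = (K² + K*K) + ((K² + K*K) + K/(-3)) = (K² + K²) + ((K² + K²) + K*(-⅓)) = 2*K² + (2*K² - K/3) = 4*K² - K/3)
N(j(-1))*165 = ((⅓)*(3/32)*(-1 + 12*(3/32)))*165 = ((⅓)*(3/32)*(-1 + 9/8))*165 = ((⅓)*(3/32)*(⅛))*165 = (1/256)*165 = 165/256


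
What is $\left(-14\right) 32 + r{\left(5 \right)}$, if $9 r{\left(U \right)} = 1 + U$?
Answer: $- \frac{1342}{3} \approx -447.33$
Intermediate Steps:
$r{\left(U \right)} = \frac{1}{9} + \frac{U}{9}$ ($r{\left(U \right)} = \frac{1 + U}{9} = \frac{1}{9} + \frac{U}{9}$)
$\left(-14\right) 32 + r{\left(5 \right)} = \left(-14\right) 32 + \left(\frac{1}{9} + \frac{1}{9} \cdot 5\right) = -448 + \left(\frac{1}{9} + \frac{5}{9}\right) = -448 + \frac{2}{3} = - \frac{1342}{3}$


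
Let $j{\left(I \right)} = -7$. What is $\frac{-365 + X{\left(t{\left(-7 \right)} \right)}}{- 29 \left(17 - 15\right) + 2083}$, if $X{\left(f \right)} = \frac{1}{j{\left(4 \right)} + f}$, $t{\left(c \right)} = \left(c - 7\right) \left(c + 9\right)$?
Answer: $- \frac{12776}{70875} \approx -0.18026$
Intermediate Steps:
$t{\left(c \right)} = \left(-7 + c\right) \left(9 + c\right)$
$X{\left(f \right)} = \frac{1}{-7 + f}$
$\frac{-365 + X{\left(t{\left(-7 \right)} \right)}}{- 29 \left(17 - 15\right) + 2083} = \frac{-365 + \frac{1}{-7 + \left(-63 + \left(-7\right)^{2} + 2 \left(-7\right)\right)}}{- 29 \left(17 - 15\right) + 2083} = \frac{-365 + \frac{1}{-7 - 28}}{\left(-29\right) 2 + 2083} = \frac{-365 + \frac{1}{-7 - 28}}{-58 + 2083} = \frac{-365 + \frac{1}{-35}}{2025} = \left(-365 - \frac{1}{35}\right) \frac{1}{2025} = \left(- \frac{12776}{35}\right) \frac{1}{2025} = - \frac{12776}{70875}$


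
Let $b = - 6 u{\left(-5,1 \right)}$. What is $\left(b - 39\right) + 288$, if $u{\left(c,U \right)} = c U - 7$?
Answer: $321$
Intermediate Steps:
$u{\left(c,U \right)} = -7 + U c$ ($u{\left(c,U \right)} = U c - 7 = -7 + U c$)
$b = 72$ ($b = - 6 \left(-7 + 1 \left(-5\right)\right) = - 6 \left(-7 - 5\right) = \left(-6\right) \left(-12\right) = 72$)
$\left(b - 39\right) + 288 = \left(72 - 39\right) + 288 = 33 + 288 = 321$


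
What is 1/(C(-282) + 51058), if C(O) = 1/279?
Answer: 279/14245183 ≈ 1.9586e-5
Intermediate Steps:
C(O) = 1/279
1/(C(-282) + 51058) = 1/(1/279 + 51058) = 1/(14245183/279) = 279/14245183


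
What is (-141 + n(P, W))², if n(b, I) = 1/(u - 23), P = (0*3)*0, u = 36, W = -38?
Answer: 3356224/169 ≈ 19859.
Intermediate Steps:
P = 0 (P = 0*0 = 0)
n(b, I) = 1/13 (n(b, I) = 1/(36 - 23) = 1/13)
(-141 + n(P, W))² = (-141 + 1/13)² = (-1832/13)² = 3356224/169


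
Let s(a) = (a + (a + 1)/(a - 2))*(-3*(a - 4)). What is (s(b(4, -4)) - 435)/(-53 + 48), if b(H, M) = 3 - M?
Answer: 2562/25 ≈ 102.48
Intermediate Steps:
s(a) = (12 - 3*a)*(a + (1 + a)/(-2 + a)) (s(a) = (a + (1 + a)/(-2 + a))*(-3*(-4 + a)) = (a + (1 + a)/(-2 + a))*(12 - 3*a) = (12 - 3*a)*(a + (1 + a)/(-2 + a)))
(s(b(4, -4)) - 435)/(-53 + 48) = (3*(4 - (3 - 1*(-4))³ - 5*(3 - 1*(-4)) + 5*(3 - 1*(-4))²)/(-2 + (3 - 1*(-4))) - 435)/(-53 + 48) = (3*(4 - (3 + 4)³ - 5*(3 + 4) + 5*(3 + 4)²)/(-2 + (3 + 4)) - 435)/(-5) = (3*(4 - 1*7³ - 5*7 + 5*7²)/(-2 + 7) - 435)*(-⅕) = (3*(4 - 1*343 - 35 + 5*49)/5 - 435)*(-⅕) = (3*(⅕)*(4 - 343 - 35 + 245) - 435)*(-⅕) = (3*(⅕)*(-129) - 435)*(-⅕) = (-387/5 - 435)*(-⅕) = -2562/5*(-⅕) = 2562/25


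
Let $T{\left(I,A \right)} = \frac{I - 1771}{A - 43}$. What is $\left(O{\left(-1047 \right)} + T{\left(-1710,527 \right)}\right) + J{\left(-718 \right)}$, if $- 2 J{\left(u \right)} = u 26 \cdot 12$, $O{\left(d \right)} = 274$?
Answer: $\frac{54341007}{484} \approx 1.1227 \cdot 10^{5}$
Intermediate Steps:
$T{\left(I,A \right)} = \frac{-1771 + I}{-43 + A}$
$J{\left(u \right)} = - 156 u$ ($J{\left(u \right)} = - \frac{u 26 \cdot 12}{2} = - \frac{26 u 12}{2} = - \frac{312 u}{2} = - 156 u$)
$\left(O{\left(-1047 \right)} + T{\left(-1710,527 \right)}\right) + J{\left(-718 \right)} = \left(274 + \frac{-1771 - 1710}{-43 + 527}\right) - -112008 = \left(274 + \frac{1}{484} \left(-3481\right)\right) + 112008 = \left(274 - \frac{3481}{484}\right) + 112008 = \frac{129135}{484} + 112008 = \frac{54341007}{484}$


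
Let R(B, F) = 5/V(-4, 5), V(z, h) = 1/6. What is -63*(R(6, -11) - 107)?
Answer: 4851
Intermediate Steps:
V(z, h) = 1/6
R(B, F) = 30 (R(B, F) = 5/(1/6) = 5*6 = 30)
-63*(R(6, -11) - 107) = -63*(30 - 107) = -63*(-77) = 4851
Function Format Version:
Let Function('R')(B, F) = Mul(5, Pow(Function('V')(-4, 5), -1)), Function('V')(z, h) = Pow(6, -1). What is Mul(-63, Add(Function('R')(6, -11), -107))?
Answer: 4851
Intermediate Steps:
Function('V')(z, h) = Rational(1, 6)
Function('R')(B, F) = 30 (Function('R')(B, F) = Mul(5, Pow(Rational(1, 6), -1)) = Mul(5, 6) = 30)
Mul(-63, Add(Function('R')(6, -11), -107)) = Mul(-63, Add(30, -107)) = Mul(-63, -77) = 4851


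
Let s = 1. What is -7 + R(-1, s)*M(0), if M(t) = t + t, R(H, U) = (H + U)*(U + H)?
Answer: -7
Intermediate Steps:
R(H, U) = (H + U)² (R(H, U) = (H + U)*(H + U) = (H + U)²)
M(t) = 2*t
-7 + R(-1, s)*M(0) = -7 + (-1 + 1)²*(2*0) = -7 + 0²*0 = -7 + 0*0 = -7 + 0 = -7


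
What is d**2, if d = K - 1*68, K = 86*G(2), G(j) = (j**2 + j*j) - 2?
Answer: 200704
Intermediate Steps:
G(j) = -2 + 2*j**2 (G(j) = (j**2 + j**2) - 2 = 2*j**2 - 2 = -2 + 2*j**2)
K = 516 (K = 86*(-2 + 2*2**2) = 86*(-2 + 2*4) = 86*(-2 + 8) = 86*6 = 516)
d = 448 (d = 516 - 1*68 = 516 - 68 = 448)
d**2 = 448**2 = 200704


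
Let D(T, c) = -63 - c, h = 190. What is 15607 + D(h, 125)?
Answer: 15419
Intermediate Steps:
15607 + D(h, 125) = 15607 + (-63 - 1*125) = 15607 + (-63 - 125) = 15607 - 188 = 15419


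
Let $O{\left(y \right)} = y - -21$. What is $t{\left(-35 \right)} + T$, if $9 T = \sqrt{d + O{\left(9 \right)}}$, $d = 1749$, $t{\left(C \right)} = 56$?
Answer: $56 + \frac{\sqrt{1779}}{9} \approx 60.686$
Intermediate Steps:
$O{\left(y \right)} = 21 + y$ ($O{\left(y \right)} = y + 21 = 21 + y$)
$T = \frac{\sqrt{1779}}{9}$ ($T = \frac{\sqrt{1749 + \left(21 + 9\right)}}{9} = \frac{\sqrt{1749 + 30}}{9} = \frac{\sqrt{1779}}{9} \approx 4.6865$)
$t{\left(-35 \right)} + T = 56 + \frac{\sqrt{1779}}{9}$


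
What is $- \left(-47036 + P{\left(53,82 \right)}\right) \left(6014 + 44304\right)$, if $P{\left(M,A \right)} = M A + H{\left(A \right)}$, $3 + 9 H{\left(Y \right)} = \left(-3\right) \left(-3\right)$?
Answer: $\frac{6444125624}{3} \approx 2.148 \cdot 10^{9}$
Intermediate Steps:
$H{\left(Y \right)} = \frac{2}{3}$ ($H{\left(Y \right)} = - \frac{1}{3} + \frac{\left(-3\right) \left(-3\right)}{9} = - \frac{1}{3} + \frac{1}{9} \cdot 9 = - \frac{1}{3} + 1 = \frac{2}{3}$)
$P{\left(M,A \right)} = \frac{2}{3} + A M$ ($P{\left(M,A \right)} = M A + \frac{2}{3} = A M + \frac{2}{3} = \frac{2}{3} + A M$)
$- \left(-47036 + P{\left(53,82 \right)}\right) \left(6014 + 44304\right) = - \left(-47036 + \left(\frac{2}{3} + 82 \cdot 53\right)\right) \left(6014 + 44304\right) = - \left(-47036 + \left(\frac{2}{3} + 4346\right)\right) 50318 = - \left(-47036 + \frac{13040}{3}\right) 50318 = - \frac{\left(-128068\right) 50318}{3} = \left(-1\right) \left(- \frac{6444125624}{3}\right) = \frac{6444125624}{3}$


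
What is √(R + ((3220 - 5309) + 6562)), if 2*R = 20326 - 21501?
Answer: √15542/2 ≈ 62.334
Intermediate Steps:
R = -1175/2 (R = (20326 - 21501)/2 = (½)*(-1175) = -1175/2 ≈ -587.50)
√(R + ((3220 - 5309) + 6562)) = √(-1175/2 + ((3220 - 5309) + 6562)) = √(-1175/2 + (-2089 + 6562)) = √(-1175/2 + 4473) = √(7771/2) = √15542/2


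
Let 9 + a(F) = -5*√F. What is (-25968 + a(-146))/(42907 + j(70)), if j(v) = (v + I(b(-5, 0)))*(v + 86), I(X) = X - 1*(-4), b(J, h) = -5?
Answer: -25977/53671 - 5*I*√146/53671 ≈ -0.484 - 0.0011257*I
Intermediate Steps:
I(X) = 4 + X (I(X) = X + 4 = 4 + X)
j(v) = (-1 + v)*(86 + v) (j(v) = (v + (4 - 5))*(v + 86) = (v - 1)*(86 + v) = (-1 + v)*(86 + v))
a(F) = -9 - 5*√F
(-25968 + a(-146))/(42907 + j(70)) = (-25968 + (-9 - 5*I*√146))/(42907 + (-86 + 70² + 85*70)) = (-25968 + (-9 - 5*I*√146))/(42907 + (-86 + 4900 + 5950)) = (-25968 + (-9 - 5*I*√146))/(42907 + 10764) = (-25977 - 5*I*√146)/53671 = (-25977 - 5*I*√146)*(1/53671) = -25977/53671 - 5*I*√146/53671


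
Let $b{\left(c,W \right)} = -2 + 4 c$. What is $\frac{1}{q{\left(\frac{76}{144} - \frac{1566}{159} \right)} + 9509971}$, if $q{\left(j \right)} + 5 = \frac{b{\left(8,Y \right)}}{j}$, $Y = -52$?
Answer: $\frac{3557}{33826937614} \approx 1.0515 \cdot 10^{-7}$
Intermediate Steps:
$q{\left(j \right)} = -5 + \frac{30}{j}$ ($q{\left(j \right)} = -5 + \frac{-2 + 4 \cdot 8}{j} = -5 + \frac{-2 + 32}{j} = -5 + \frac{30}{j}$)
$\frac{1}{q{\left(\frac{76}{144} - \frac{1566}{159} \right)} + 9509971} = \frac{1}{\left(-5 + \frac{30}{\frac{76}{144} - \frac{1566}{159}}\right) + 9509971} = \frac{1}{\left(-5 + \frac{30}{76 \cdot \frac{1}{144} - \frac{522}{53}}\right) + 9509971} = \frac{1}{\left(-5 + \frac{30}{\frac{19}{36} - \frac{522}{53}}\right) + 9509971} = \frac{1}{\left(-5 + \frac{30}{- \frac{17785}{1908}}\right) + 9509971} = \frac{1}{\left(-5 + 30 \left(- \frac{1908}{17785}\right)\right) + 9509971} = \frac{1}{\left(-5 - \frac{11448}{3557}\right) + 9509971} = \frac{1}{- \frac{29233}{3557} + 9509971} = \frac{1}{\frac{33826937614}{3557}} = \frac{3557}{33826937614}$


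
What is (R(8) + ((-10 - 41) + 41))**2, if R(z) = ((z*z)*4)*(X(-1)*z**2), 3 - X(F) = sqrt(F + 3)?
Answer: 2951807076 - 1610285056*sqrt(2) ≈ 6.7452e+8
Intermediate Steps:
X(F) = 3 - sqrt(3 + F) (X(F) = 3 - sqrt(F + 3) = 3 - sqrt(3 + F))
R(z) = 4*z**4*(3 - sqrt(2)) (R(z) = ((z*z)*4)*((3 - sqrt(3 - 1))*z**2) = (z**2*4)*((3 - sqrt(2))*z**2) = (4*z**2)*(z**2*(3 - sqrt(2))) = 4*z**4*(3 - sqrt(2)))
(R(8) + ((-10 - 41) + 41))**2 = (4*8**4*(3 - sqrt(2)) + ((-10 - 41) + 41))**2 = (4*4096*(3 - sqrt(2)) + (-51 + 41))**2 = ((49152 - 16384*sqrt(2)) - 10)**2 = (49142 - 16384*sqrt(2))**2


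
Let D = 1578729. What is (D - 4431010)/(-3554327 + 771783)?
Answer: 2852281/2782544 ≈ 1.0251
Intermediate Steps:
(D - 4431010)/(-3554327 + 771783) = (1578729 - 4431010)/(-3554327 + 771783) = -2852281/(-2782544) = -2852281*(-1/2782544) = 2852281/2782544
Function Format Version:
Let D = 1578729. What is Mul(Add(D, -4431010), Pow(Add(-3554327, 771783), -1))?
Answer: Rational(2852281, 2782544) ≈ 1.0251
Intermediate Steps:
Mul(Add(D, -4431010), Pow(Add(-3554327, 771783), -1)) = Mul(Add(1578729, -4431010), Pow(Add(-3554327, 771783), -1)) = Mul(-2852281, Pow(-2782544, -1)) = Mul(-2852281, Rational(-1, 2782544)) = Rational(2852281, 2782544)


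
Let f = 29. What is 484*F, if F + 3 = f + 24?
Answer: 24200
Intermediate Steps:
F = 50 (F = -3 + (29 + 24) = -3 + 53 = 50)
484*F = 484*50 = 24200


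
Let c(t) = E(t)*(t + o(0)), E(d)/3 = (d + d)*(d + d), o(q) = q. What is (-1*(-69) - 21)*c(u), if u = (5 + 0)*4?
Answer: 4608000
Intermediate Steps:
E(d) = 12*d² (E(d) = 3*((d + d)*(d + d)) = 3*((2*d)*(2*d)) = 3*(4*d²) = 12*d²)
u = 20 (u = 5*4 = 20)
c(t) = 12*t³ (c(t) = (12*t²)*(t + 0) = (12*t²)*t = 12*t³)
(-1*(-69) - 21)*c(u) = (-1*(-69) - 21)*(12*20³) = (69 - 21)*(12*8000) = 48*96000 = 4608000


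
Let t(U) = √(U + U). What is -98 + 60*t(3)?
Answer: -98 + 60*√6 ≈ 48.969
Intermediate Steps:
t(U) = √2*√U (t(U) = √(2*U) = √2*√U)
-98 + 60*t(3) = -98 + 60*(√2*√3) = -98 + 60*√6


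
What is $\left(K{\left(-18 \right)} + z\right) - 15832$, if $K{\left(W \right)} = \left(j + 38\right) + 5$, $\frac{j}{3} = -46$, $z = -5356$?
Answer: $-21283$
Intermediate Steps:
$j = -138$ ($j = 3 \left(-46\right) = -138$)
$K{\left(W \right)} = -95$ ($K{\left(W \right)} = \left(-138 + 38\right) + 5 = -100 + 5 = -95$)
$\left(K{\left(-18 \right)} + z\right) - 15832 = \left(-95 - 5356\right) - 15832 = -5451 - 15832 = -21283$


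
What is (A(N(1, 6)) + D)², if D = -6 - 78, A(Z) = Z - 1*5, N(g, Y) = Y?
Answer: 6889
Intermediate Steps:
A(Z) = -5 + Z (A(Z) = Z - 5 = -5 + Z)
D = -84
(A(N(1, 6)) + D)² = ((-5 + 6) - 84)² = (1 - 84)² = (-83)² = 6889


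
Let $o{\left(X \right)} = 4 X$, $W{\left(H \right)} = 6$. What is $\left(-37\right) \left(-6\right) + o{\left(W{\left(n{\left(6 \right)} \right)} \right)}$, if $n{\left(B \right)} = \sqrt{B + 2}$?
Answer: $246$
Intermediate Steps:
$n{\left(B \right)} = \sqrt{2 + B}$
$\left(-37\right) \left(-6\right) + o{\left(W{\left(n{\left(6 \right)} \right)} \right)} = \left(-37\right) \left(-6\right) + 4 \cdot 6 = 222 + 24 = 246$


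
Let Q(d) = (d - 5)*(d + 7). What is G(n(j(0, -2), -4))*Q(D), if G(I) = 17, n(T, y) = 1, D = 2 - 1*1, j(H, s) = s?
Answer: -544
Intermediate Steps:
D = 1 (D = 2 - 1 = 1)
Q(d) = (-5 + d)*(7 + d)
G(n(j(0, -2), -4))*Q(D) = 17*(-35 + 1² + 2*1) = 17*(-35 + 1 + 2) = 17*(-32) = -544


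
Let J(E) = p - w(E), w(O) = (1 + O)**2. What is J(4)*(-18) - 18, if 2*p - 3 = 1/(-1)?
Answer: 414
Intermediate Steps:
p = 1 (p = 3/2 + (1/2)/(-1) = 3/2 + (1/2)*(-1) = 3/2 - 1/2 = 1)
J(E) = 1 - (1 + E)**2
J(4)*(-18) - 18 = (1 - (1 + 4)**2)*(-18) - 18 = (1 - 1*5**2)*(-18) - 18 = (1 - 1*25)*(-18) - 18 = (1 - 25)*(-18) - 18 = -24*(-18) - 18 = 432 - 18 = 414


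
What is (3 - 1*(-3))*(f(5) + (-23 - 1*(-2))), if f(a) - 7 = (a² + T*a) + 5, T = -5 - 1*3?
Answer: -144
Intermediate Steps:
T = -8 (T = -5 - 3 = -8)
f(a) = 12 + a² - 8*a (f(a) = 7 + ((a² - 8*a) + 5) = 7 + (5 + a² - 8*a) = 12 + a² - 8*a)
(3 - 1*(-3))*(f(5) + (-23 - 1*(-2))) = (3 - 1*(-3))*((12 + 5² - 8*5) + (-23 - 1*(-2))) = (3 + 3)*((12 + 25 - 40) + (-23 + 2)) = 6*(-3 - 21) = 6*(-24) = -144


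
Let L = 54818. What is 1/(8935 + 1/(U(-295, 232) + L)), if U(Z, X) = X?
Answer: 55050/491871751 ≈ 0.00011192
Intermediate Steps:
1/(8935 + 1/(U(-295, 232) + L)) = 1/(8935 + 1/(232 + 54818)) = 1/(8935 + 1/55050) = 1/(491871751/55050) = 55050/491871751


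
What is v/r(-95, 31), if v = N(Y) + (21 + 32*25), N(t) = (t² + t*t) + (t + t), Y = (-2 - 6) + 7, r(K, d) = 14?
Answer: 821/14 ≈ 58.643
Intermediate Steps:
Y = -1 (Y = -8 + 7 = -1)
N(t) = 2*t + 2*t² (N(t) = (t² + t²) + 2*t = 2*t² + 2*t = 2*t + 2*t²)
v = 821 (v = 2*(-1)*(1 - 1) + (21 + 32*25) = 2*(-1)*0 + (21 + 800) = 0 + 821 = 821)
v/r(-95, 31) = 821/14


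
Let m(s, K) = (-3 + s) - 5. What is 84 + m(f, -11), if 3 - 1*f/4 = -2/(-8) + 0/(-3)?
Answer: 87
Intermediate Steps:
f = 11 (f = 12 - 4*(-2/(-8) + 0/(-3)) = 12 - 4*(-2*(-1/8) + 0*(-1/3)) = 12 - 4*(1/4 + 0) = 12 - 4*1/4 = 12 - 1 = 11)
m(s, K) = -8 + s
84 + m(f, -11) = 84 + (-8 + 11) = 84 + 3 = 87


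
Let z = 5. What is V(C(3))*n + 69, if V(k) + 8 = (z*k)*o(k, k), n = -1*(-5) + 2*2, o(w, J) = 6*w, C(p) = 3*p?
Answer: 21867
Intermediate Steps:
n = 9 (n = 5 + 4 = 9)
V(k) = -8 + 30*k² (V(k) = -8 + (5*k)*(6*k) = -8 + 30*k²)
V(C(3))*n + 69 = (-8 + 30*(3*3)²)*9 + 69 = (-8 + 30*9²)*9 + 69 = (-8 + 30*81)*9 + 69 = (-8 + 2430)*9 + 69 = 2422*9 + 69 = 21798 + 69 = 21867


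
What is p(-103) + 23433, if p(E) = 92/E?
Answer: 2413507/103 ≈ 23432.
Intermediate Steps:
p(-103) + 23433 = 92/(-103) + 23433 = 92*(-1/103) + 23433 = -92/103 + 23433 = 2413507/103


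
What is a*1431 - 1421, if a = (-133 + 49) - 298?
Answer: -548063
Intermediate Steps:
a = -382 (a = -84 - 298 = -382)
a*1431 - 1421 = -382*1431 - 1421 = -546642 - 1421 = -548063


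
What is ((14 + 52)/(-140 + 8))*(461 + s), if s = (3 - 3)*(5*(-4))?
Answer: -461/2 ≈ -230.50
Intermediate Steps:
s = 0 (s = 0*(-20) = 0)
((14 + 52)/(-140 + 8))*(461 + s) = ((14 + 52)/(-140 + 8))*(461 + 0) = (66/(-132))*461 = (66*(-1/132))*461 = -1/2*461 = -461/2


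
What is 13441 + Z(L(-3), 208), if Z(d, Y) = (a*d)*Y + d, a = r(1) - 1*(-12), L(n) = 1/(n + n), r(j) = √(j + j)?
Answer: 78149/6 - 104*√2/3 ≈ 12976.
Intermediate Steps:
r(j) = √2*√j (r(j) = √(2*j) = √2*√j)
L(n) = 1/(2*n)
a = 12 + √2 (a = √2*√1 - 1*(-12) = √2*1 + 12 = √2 + 12 = 12 + √2 ≈ 13.414)
Z(d, Y) = d + Y*d*(12 + √2) (Z(d, Y) = ((12 + √2)*d)*Y + d = (d*(12 + √2))*Y + d = Y*d*(12 + √2) + d = d + Y*d*(12 + √2))
13441 + Z(L(-3), 208) = 13441 + ((½)/(-3))*(1 + 208*(12 + √2)) = 13441 + ((½)*(-⅓))*(1 + (2496 + 208*√2)) = 13441 - (2497 + 208*√2)/6 = 13441 + (-2497/6 - 104*√2/3) = 78149/6 - 104*√2/3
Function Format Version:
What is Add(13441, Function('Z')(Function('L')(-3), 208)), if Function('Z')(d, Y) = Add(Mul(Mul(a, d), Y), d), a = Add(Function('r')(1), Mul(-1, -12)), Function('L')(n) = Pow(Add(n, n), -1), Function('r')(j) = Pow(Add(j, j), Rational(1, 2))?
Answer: Add(Rational(78149, 6), Mul(Rational(-104, 3), Pow(2, Rational(1, 2)))) ≈ 12976.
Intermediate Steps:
Function('r')(j) = Mul(Pow(2, Rational(1, 2)), Pow(j, Rational(1, 2))) (Function('r')(j) = Pow(Mul(2, j), Rational(1, 2)) = Mul(Pow(2, Rational(1, 2)), Pow(j, Rational(1, 2))))
Function('L')(n) = Mul(Rational(1, 2), Pow(n, -1)) (Function('L')(n) = Pow(Mul(2, n), -1) = Mul(Rational(1, 2), Pow(n, -1)))
a = Add(12, Pow(2, Rational(1, 2))) (a = Add(Mul(Pow(2, Rational(1, 2)), Pow(1, Rational(1, 2))), Mul(-1, -12)) = Add(Mul(Pow(2, Rational(1, 2)), 1), 12) = Add(Pow(2, Rational(1, 2)), 12) = Add(12, Pow(2, Rational(1, 2))) ≈ 13.414)
Function('Z')(d, Y) = Add(d, Mul(Y, d, Add(12, Pow(2, Rational(1, 2))))) (Function('Z')(d, Y) = Add(Mul(Mul(Add(12, Pow(2, Rational(1, 2))), d), Y), d) = Add(Mul(Mul(d, Add(12, Pow(2, Rational(1, 2)))), Y), d) = Add(Mul(Y, d, Add(12, Pow(2, Rational(1, 2)))), d) = Add(d, Mul(Y, d, Add(12, Pow(2, Rational(1, 2))))))
Add(13441, Function('Z')(Function('L')(-3), 208)) = Add(13441, Mul(Mul(Rational(1, 2), Pow(-3, -1)), Add(1, Mul(208, Add(12, Pow(2, Rational(1, 2))))))) = Add(13441, Mul(Mul(Rational(1, 2), Rational(-1, 3)), Add(1, Add(2496, Mul(208, Pow(2, Rational(1, 2))))))) = Add(13441, Mul(Rational(-1, 6), Add(2497, Mul(208, Pow(2, Rational(1, 2)))))) = Add(13441, Add(Rational(-2497, 6), Mul(Rational(-104, 3), Pow(2, Rational(1, 2))))) = Add(Rational(78149, 6), Mul(Rational(-104, 3), Pow(2, Rational(1, 2))))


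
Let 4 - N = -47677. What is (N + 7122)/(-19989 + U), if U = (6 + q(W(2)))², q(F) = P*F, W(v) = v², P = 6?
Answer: -7829/2727 ≈ -2.8709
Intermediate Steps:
N = 47681 (N = 4 - 1*(-47677) = 4 + 47677 = 47681)
q(F) = 6*F
U = 900 (U = (6 + 6*2²)² = (6 + 6*4)² = (6 + 24)² = 30² = 900)
(N + 7122)/(-19989 + U) = (47681 + 7122)/(-19989 + 900) = 54803/(-19089) = 54803*(-1/19089) = -7829/2727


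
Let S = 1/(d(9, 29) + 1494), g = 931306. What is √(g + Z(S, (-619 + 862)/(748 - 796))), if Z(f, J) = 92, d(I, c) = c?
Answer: √931398 ≈ 965.09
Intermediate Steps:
S = 1/1523 (S = 1/(29 + 1494) = 1/1523 ≈ 0.00065660)
√(g + Z(S, (-619 + 862)/(748 - 796))) = √(931306 + 92) = √931398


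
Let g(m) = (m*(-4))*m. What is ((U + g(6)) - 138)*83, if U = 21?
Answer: -21663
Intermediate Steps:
g(m) = -4*m**2 (g(m) = (-4*m)*m = -4*m**2)
((U + g(6)) - 138)*83 = ((21 - 4*6**2) - 138)*83 = ((21 - 4*36) - 138)*83 = ((21 - 144) - 138)*83 = (-123 - 138)*83 = -261*83 = -21663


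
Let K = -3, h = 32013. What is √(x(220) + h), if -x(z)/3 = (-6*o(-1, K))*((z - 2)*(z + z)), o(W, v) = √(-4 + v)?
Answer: 3*√(3557 + 191840*I*√7) ≈ 1516.6 + 1506.0*I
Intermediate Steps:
x(z) = 36*I*z*√7*(-2 + z) (x(z) = -3*(-6*√(-4 - 3))*(z - 2)*(z + z) = -3*(-6*I*√7)*(-2 + z)*(2*z) = -3*(-6*I*√7)*2*z*(-2 + z) = -(-36)*I*z*√7*(-2 + z) = 36*I*z*√7*(-2 + z))
√(x(220) + h) = √(36*I*220*√7*(-2 + 220) + 32013) = √(36*I*220*√7*218 + 32013) = √(1726560*I*√7 + 32013) = √(32013 + 1726560*I*√7)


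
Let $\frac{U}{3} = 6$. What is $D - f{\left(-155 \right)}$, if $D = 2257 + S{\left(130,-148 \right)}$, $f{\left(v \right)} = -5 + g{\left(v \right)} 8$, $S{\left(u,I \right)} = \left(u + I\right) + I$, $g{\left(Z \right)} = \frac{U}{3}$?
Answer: $2048$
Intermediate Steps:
$U = 18$ ($U = 3 \cdot 6 = 18$)
$g{\left(Z \right)} = 6$ ($g{\left(Z \right)} = \frac{18}{3} = 18 \cdot \frac{1}{3} = 6$)
$S{\left(u,I \right)} = u + 2 I$ ($S{\left(u,I \right)} = \left(I + u\right) + I = u + 2 I$)
$f{\left(v \right)} = 43$ ($f{\left(v \right)} = -5 + 6 \cdot 8 = -5 + 48 = 43$)
$D = 2091$ ($D = 2257 + \left(130 + 2 \left(-148\right)\right) = 2257 + \left(130 - 296\right) = 2257 - 166 = 2091$)
$D - f{\left(-155 \right)} = 2091 - 43 = 2048$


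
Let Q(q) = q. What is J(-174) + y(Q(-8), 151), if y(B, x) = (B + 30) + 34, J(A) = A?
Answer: -118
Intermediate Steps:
y(B, x) = 64 + B (y(B, x) = (30 + B) + 34 = 64 + B)
J(-174) + y(Q(-8), 151) = -174 + (64 - 8) = -174 + 56 = -118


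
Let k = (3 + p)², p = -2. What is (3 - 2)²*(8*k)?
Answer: 8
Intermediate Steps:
k = 1 (k = (3 - 2)² = 1² = 1)
(3 - 2)²*(8*k) = (3 - 2)²*(8*1) = 1²*8 = 1*8 = 8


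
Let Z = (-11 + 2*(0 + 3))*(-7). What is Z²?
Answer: 1225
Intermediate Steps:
Z = 35 (Z = (-11 + 2*3)*(-7) = (-11 + 6)*(-7) = -5*(-7) = 35)
Z² = 35² = 1225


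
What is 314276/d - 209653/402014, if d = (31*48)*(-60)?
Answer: -18132646463/4486476240 ≈ -4.0416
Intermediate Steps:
d = -89280 (d = 1488*(-60) = -89280)
314276/d - 209653/402014 = 314276/(-89280) - 209653/402014 = 314276*(-1/89280) - 209653*1/402014 = -78569/22320 - 209653/402014 = -18132646463/4486476240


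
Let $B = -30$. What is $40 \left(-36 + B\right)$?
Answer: $-2640$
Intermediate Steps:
$40 \left(-36 + B\right) = 40 \left(-36 - 30\right) = 40 \left(-66\right) = -2640$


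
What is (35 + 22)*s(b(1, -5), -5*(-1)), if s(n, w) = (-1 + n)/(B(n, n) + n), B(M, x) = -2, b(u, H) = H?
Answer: 342/7 ≈ 48.857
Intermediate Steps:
s(n, w) = (-1 + n)/(-2 + n)
(35 + 22)*s(b(1, -5), -5*(-1)) = (35 + 22)*((-1 - 5)/(-2 - 5)) = 57*(-6/(-7)) = 57*(-1/7*(-6)) = 57*(6/7) = 342/7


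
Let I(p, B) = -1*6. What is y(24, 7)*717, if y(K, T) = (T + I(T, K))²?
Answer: 717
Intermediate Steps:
I(p, B) = -6
y(K, T) = (-6 + T)² (y(K, T) = (T - 6)² = (-6 + T)²)
y(24, 7)*717 = (-6 + 7)²*717 = 1²*717 = 1*717 = 717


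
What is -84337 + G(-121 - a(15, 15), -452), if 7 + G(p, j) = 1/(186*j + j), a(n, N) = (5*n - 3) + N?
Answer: -7129092257/84524 ≈ -84344.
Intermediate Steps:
a(n, N) = -3 + N + 5*n (a(n, N) = (-3 + 5*n) + N = -3 + N + 5*n)
G(p, j) = -7 + 1/(187*j) (G(p, j) = -7 + 1/(186*j + j) = -7 + 1/(187*j))
-84337 + G(-121 - a(15, 15), -452) = -84337 + (-7 + (1/187)/(-452)) = -84337 + (-7 + (1/187)*(-1/452)) = -84337 + (-7 - 1/84524) = -84337 - 591669/84524 = -7129092257/84524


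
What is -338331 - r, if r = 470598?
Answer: -808929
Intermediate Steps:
-338331 - r = -338331 - 1*470598 = -338331 - 470598 = -808929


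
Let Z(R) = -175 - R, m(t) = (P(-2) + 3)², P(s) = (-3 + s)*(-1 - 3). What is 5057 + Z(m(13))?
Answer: 4353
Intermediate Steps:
P(s) = 12 - 4*s (P(s) = (-3 + s)*(-4) = 12 - 4*s)
m(t) = 529 (m(t) = ((12 - 4*(-2)) + 3)² = ((12 + 8) + 3)² = (20 + 3)² = 23² = 529)
5057 + Z(m(13)) = 5057 + (-175 - 1*529) = 5057 + (-175 - 529) = 5057 - 704 = 4353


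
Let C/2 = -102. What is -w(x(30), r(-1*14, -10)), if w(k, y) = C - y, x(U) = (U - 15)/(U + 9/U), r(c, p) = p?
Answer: 194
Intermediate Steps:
C = -204 (C = 2*(-102) = -204)
x(U) = (-15 + U)/(U + 9/U)
w(k, y) = -204 - y
-w(x(30), r(-1*14, -10)) = -(-204 - 1*(-10)) = -(-204 + 10) = -1*(-194) = 194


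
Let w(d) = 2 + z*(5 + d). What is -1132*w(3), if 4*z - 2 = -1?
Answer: -4528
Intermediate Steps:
z = ¼ (z = ½ + (¼)*(-1) = ½ - ¼ = ¼ ≈ 0.25000)
w(d) = 13/4 + d/4 (w(d) = 2 + (5 + d)/4 = 2 + (5/4 + d/4) = 13/4 + d/4)
-1132*w(3) = -1132*(13/4 + (¼)*3) = -1132*(13/4 + ¾) = -1132*4 = -4528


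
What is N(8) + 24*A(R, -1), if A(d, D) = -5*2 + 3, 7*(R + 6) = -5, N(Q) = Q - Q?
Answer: -168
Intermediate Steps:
N(Q) = 0
R = -47/7 (R = -6 + (⅐)*(-5) = -6 - 5/7 = -47/7 ≈ -6.7143)
A(d, D) = -7 (A(d, D) = -10 + 3 = -7)
N(8) + 24*A(R, -1) = 0 + 24*(-7) = 0 - 168 = -168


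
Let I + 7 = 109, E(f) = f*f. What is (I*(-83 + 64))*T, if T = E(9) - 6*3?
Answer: -122094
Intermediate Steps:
E(f) = f²
I = 102 (I = -7 + 109 = 102)
T = 63 (T = 9² - 6*3 = 81 - 18 = 63)
(I*(-83 + 64))*T = (102*(-83 + 64))*63 = (102*(-19))*63 = -1938*63 = -122094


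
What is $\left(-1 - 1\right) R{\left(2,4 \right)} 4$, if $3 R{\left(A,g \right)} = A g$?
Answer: $- \frac{64}{3} \approx -21.333$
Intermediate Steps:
$R{\left(A,g \right)} = \frac{A g}{3}$
$\left(-1 - 1\right) R{\left(2,4 \right)} 4 = \left(-1 - 1\right) \frac{1}{3} \cdot 2 \cdot 4 \cdot 4 = \left(-2\right) \frac{8}{3} \cdot 4 = \left(- \frac{16}{3}\right) 4 = - \frac{64}{3}$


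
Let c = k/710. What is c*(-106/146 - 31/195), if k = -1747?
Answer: 11004353/5053425 ≈ 2.1776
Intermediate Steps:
c = -1747/710 ≈ -2.4606
c*(-106/146 - 31/195) = -1747*(-106/146 - 31/195)/710 = -1747*(-106*1/146 - 31*1/195)/710 = -1747*(-53/73 - 31/195)/710 = -1747/710*(-12598/14235) = 11004353/5053425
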